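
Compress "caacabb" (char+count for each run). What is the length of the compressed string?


Input: caacabb
Runs:
  'c' x 1 => "c1"
  'a' x 2 => "a2"
  'c' x 1 => "c1"
  'a' x 1 => "a1"
  'b' x 2 => "b2"
Compressed: "c1a2c1a1b2"
Compressed length: 10

10


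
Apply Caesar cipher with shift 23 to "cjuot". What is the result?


Caesar cipher: shift "cjuot" by 23
  'c' (pos 2) + 23 = pos 25 = 'z'
  'j' (pos 9) + 23 = pos 6 = 'g'
  'u' (pos 20) + 23 = pos 17 = 'r'
  'o' (pos 14) + 23 = pos 11 = 'l'
  't' (pos 19) + 23 = pos 16 = 'q'
Result: zgrlq

zgrlq


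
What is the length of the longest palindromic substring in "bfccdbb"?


Input: "bfccdbb"
Checking substrings for palindromes:
  [2:4] "cc" (len 2) => palindrome
  [5:7] "bb" (len 2) => palindrome
Longest palindromic substring: "cc" with length 2

2


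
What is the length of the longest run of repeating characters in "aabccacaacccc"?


Input: "aabccacaacccc"
Scanning for longest run:
  Position 1 ('a'): continues run of 'a', length=2
  Position 2 ('b'): new char, reset run to 1
  Position 3 ('c'): new char, reset run to 1
  Position 4 ('c'): continues run of 'c', length=2
  Position 5 ('a'): new char, reset run to 1
  Position 6 ('c'): new char, reset run to 1
  Position 7 ('a'): new char, reset run to 1
  Position 8 ('a'): continues run of 'a', length=2
  Position 9 ('c'): new char, reset run to 1
  Position 10 ('c'): continues run of 'c', length=2
  Position 11 ('c'): continues run of 'c', length=3
  Position 12 ('c'): continues run of 'c', length=4
Longest run: 'c' with length 4

4


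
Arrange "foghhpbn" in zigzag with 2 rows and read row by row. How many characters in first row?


Zigzag "foghhpbn" into 2 rows:
Placing characters:
  'f' => row 0
  'o' => row 1
  'g' => row 0
  'h' => row 1
  'h' => row 0
  'p' => row 1
  'b' => row 0
  'n' => row 1
Rows:
  Row 0: "fghb"
  Row 1: "ohpn"
First row length: 4

4


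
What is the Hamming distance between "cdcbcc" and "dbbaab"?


Comparing "cdcbcc" and "dbbaab" position by position:
  Position 0: 'c' vs 'd' => differ
  Position 1: 'd' vs 'b' => differ
  Position 2: 'c' vs 'b' => differ
  Position 3: 'b' vs 'a' => differ
  Position 4: 'c' vs 'a' => differ
  Position 5: 'c' vs 'b' => differ
Total differences (Hamming distance): 6

6


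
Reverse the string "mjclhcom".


Input: mjclhcom
Reading characters right to left:
  Position 7: 'm'
  Position 6: 'o'
  Position 5: 'c'
  Position 4: 'h'
  Position 3: 'l'
  Position 2: 'c'
  Position 1: 'j'
  Position 0: 'm'
Reversed: mochlcjm

mochlcjm


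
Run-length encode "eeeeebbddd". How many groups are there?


Input: eeeeebbddd
Scanning for consecutive runs:
  Group 1: 'e' x 5 (positions 0-4)
  Group 2: 'b' x 2 (positions 5-6)
  Group 3: 'd' x 3 (positions 7-9)
Total groups: 3

3


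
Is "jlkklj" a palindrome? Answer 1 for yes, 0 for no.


Input: jlkklj
Reversed: jlkklj
  Compare pos 0 ('j') with pos 5 ('j'): match
  Compare pos 1 ('l') with pos 4 ('l'): match
  Compare pos 2 ('k') with pos 3 ('k'): match
Result: palindrome

1


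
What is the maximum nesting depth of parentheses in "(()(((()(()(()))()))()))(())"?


Input: "(()(((()(()(()))()))()))(())"
Tracking depth:
  Position 0 '(': depth becomes 1
  Position 1 '(': depth becomes 2
  Position 2 ')': depth becomes 1
  Position 3 '(': depth becomes 2
  Position 4 '(': depth becomes 3
  Position 5 '(': depth becomes 4
  Position 6 '(': depth becomes 5
  Position 7 ')': depth becomes 4
  Position 8 '(': depth becomes 5
  Position 9 '(': depth becomes 6
  Position 10 ')': depth becomes 5
  Position 11 '(': depth becomes 6
  Position 12 '(': depth becomes 7
  Position 13 ')': depth becomes 6
  Position 14 ')': depth becomes 5
  Position 15 ')': depth becomes 4
  Position 16 '(': depth becomes 5
  Position 17 ')': depth becomes 4
  Position 18 ')': depth becomes 3
  Position 19 ')': depth becomes 2
  Position 20 '(': depth becomes 3
  Position 21 ')': depth becomes 2
  Position 22 ')': depth becomes 1
  Position 23 ')': depth becomes 0
  Position 24 '(': depth becomes 1
  Position 25 '(': depth becomes 2
  Position 26 ')': depth becomes 1
  Position 27 ')': depth becomes 0
Maximum depth reached: 7

7


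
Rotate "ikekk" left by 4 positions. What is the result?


Input: "ikekk", rotate left by 4
First 4 characters: "ikek"
Remaining characters: "k"
Concatenate remaining + first: "k" + "ikek" = "kikek"

kikek


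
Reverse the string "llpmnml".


Input: llpmnml
Reading characters right to left:
  Position 6: 'l'
  Position 5: 'm'
  Position 4: 'n'
  Position 3: 'm'
  Position 2: 'p'
  Position 1: 'l'
  Position 0: 'l'
Reversed: lmnmpll

lmnmpll


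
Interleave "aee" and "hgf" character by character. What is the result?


Interleaving "aee" and "hgf":
  Position 0: 'a' from first, 'h' from second => "ah"
  Position 1: 'e' from first, 'g' from second => "eg"
  Position 2: 'e' from first, 'f' from second => "ef"
Result: ahegef

ahegef


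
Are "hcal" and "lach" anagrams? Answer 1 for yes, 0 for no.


Strings: "hcal", "lach"
Sorted first:  achl
Sorted second: achl
Sorted forms match => anagrams

1


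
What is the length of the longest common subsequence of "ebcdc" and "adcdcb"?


LCS of "ebcdc" and "adcdcb"
DP table:
           a    d    c    d    c    b
      0    0    0    0    0    0    0
  e   0    0    0    0    0    0    0
  b   0    0    0    0    0    0    1
  c   0    0    0    1    1    1    1
  d   0    0    1    1    2    2    2
  c   0    0    1    2    2    3    3
LCS length = dp[5][6] = 3

3


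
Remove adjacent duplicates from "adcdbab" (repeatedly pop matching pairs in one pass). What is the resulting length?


Input: adcdbab
Stack-based adjacent duplicate removal:
  Read 'a': push. Stack: a
  Read 'd': push. Stack: ad
  Read 'c': push. Stack: adc
  Read 'd': push. Stack: adcd
  Read 'b': push. Stack: adcdb
  Read 'a': push. Stack: adcdba
  Read 'b': push. Stack: adcdbab
Final stack: "adcdbab" (length 7)

7


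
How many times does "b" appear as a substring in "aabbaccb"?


Searching for "b" in "aabbaccb"
Scanning each position:
  Position 0: "a" => no
  Position 1: "a" => no
  Position 2: "b" => MATCH
  Position 3: "b" => MATCH
  Position 4: "a" => no
  Position 5: "c" => no
  Position 6: "c" => no
  Position 7: "b" => MATCH
Total occurrences: 3

3


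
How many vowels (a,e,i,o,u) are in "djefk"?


Input: djefk
Checking each character:
  'd' at position 0: consonant
  'j' at position 1: consonant
  'e' at position 2: vowel (running total: 1)
  'f' at position 3: consonant
  'k' at position 4: consonant
Total vowels: 1

1


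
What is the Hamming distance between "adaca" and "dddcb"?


Comparing "adaca" and "dddcb" position by position:
  Position 0: 'a' vs 'd' => differ
  Position 1: 'd' vs 'd' => same
  Position 2: 'a' vs 'd' => differ
  Position 3: 'c' vs 'c' => same
  Position 4: 'a' vs 'b' => differ
Total differences (Hamming distance): 3

3


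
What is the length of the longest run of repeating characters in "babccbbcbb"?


Input: "babccbbcbb"
Scanning for longest run:
  Position 1 ('a'): new char, reset run to 1
  Position 2 ('b'): new char, reset run to 1
  Position 3 ('c'): new char, reset run to 1
  Position 4 ('c'): continues run of 'c', length=2
  Position 5 ('b'): new char, reset run to 1
  Position 6 ('b'): continues run of 'b', length=2
  Position 7 ('c'): new char, reset run to 1
  Position 8 ('b'): new char, reset run to 1
  Position 9 ('b'): continues run of 'b', length=2
Longest run: 'c' with length 2

2


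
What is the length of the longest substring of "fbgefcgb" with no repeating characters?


Input: "fbgefcgb"
Sliding window (track last position of each char):
  Position 0 ('f'): window [0,0] length 1 -- new best
  Position 1 ('b'): window [0,1] length 2 -- new best
  Position 2 ('g'): window [0,2] length 3 -- new best
  Position 3 ('e'): window [0,3] length 4 -- new best
  Position 4 ('f'): repeat (last at 0), move window start to 1
  Position 4 ('f'): window [1,4] length 4
  Position 5 ('c'): window [1,5] length 5 -- new best
  Position 6 ('g'): repeat (last at 2), move window start to 3
  Position 6 ('g'): window [3,6] length 4
  Position 7 ('b'): window [3,7] length 5
Longest substring with no repeats: "bgefc" with length 5

5


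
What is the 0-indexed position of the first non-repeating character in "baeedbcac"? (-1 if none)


Input: baeedbcac
Character frequencies:
  'a': 2
  'b': 2
  'c': 2
  'd': 1
  'e': 2
Scanning left to right for freq == 1:
  Position 0 ('b'): freq=2, skip
  Position 1 ('a'): freq=2, skip
  Position 2 ('e'): freq=2, skip
  Position 3 ('e'): freq=2, skip
  Position 4 ('d'): unique! => answer = 4

4


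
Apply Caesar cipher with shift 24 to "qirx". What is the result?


Caesar cipher: shift "qirx" by 24
  'q' (pos 16) + 24 = pos 14 = 'o'
  'i' (pos 8) + 24 = pos 6 = 'g'
  'r' (pos 17) + 24 = pos 15 = 'p'
  'x' (pos 23) + 24 = pos 21 = 'v'
Result: ogpv

ogpv


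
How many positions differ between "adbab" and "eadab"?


Comparing "adbab" and "eadab" position by position:
  Position 0: 'a' vs 'e' => DIFFER
  Position 1: 'd' vs 'a' => DIFFER
  Position 2: 'b' vs 'd' => DIFFER
  Position 3: 'a' vs 'a' => same
  Position 4: 'b' vs 'b' => same
Positions that differ: 3

3


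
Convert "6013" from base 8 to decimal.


Input: "6013" in base 8
Positional expansion:
  Digit '6' (value 6) x 8^3 = 3072
  Digit '0' (value 0) x 8^2 = 0
  Digit '1' (value 1) x 8^1 = 8
  Digit '3' (value 3) x 8^0 = 3
Sum = 3083

3083


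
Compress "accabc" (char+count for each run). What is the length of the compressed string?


Input: accabc
Runs:
  'a' x 1 => "a1"
  'c' x 2 => "c2"
  'a' x 1 => "a1"
  'b' x 1 => "b1"
  'c' x 1 => "c1"
Compressed: "a1c2a1b1c1"
Compressed length: 10

10


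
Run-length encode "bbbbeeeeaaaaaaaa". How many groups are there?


Input: bbbbeeeeaaaaaaaa
Scanning for consecutive runs:
  Group 1: 'b' x 4 (positions 0-3)
  Group 2: 'e' x 4 (positions 4-7)
  Group 3: 'a' x 8 (positions 8-15)
Total groups: 3

3


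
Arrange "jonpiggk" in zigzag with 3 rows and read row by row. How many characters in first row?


Zigzag "jonpiggk" into 3 rows:
Placing characters:
  'j' => row 0
  'o' => row 1
  'n' => row 2
  'p' => row 1
  'i' => row 0
  'g' => row 1
  'g' => row 2
  'k' => row 1
Rows:
  Row 0: "ji"
  Row 1: "opgk"
  Row 2: "ng"
First row length: 2

2


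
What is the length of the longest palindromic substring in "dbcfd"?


Input: "dbcfd"
Checking substrings for palindromes:
  No multi-char palindromic substrings found
Longest palindromic substring: "d" with length 1

1


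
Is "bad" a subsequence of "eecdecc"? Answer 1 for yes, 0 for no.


Check if "bad" is a subsequence of "eecdecc"
Greedy scan:
  Position 0 ('e'): no match needed
  Position 1 ('e'): no match needed
  Position 2 ('c'): no match needed
  Position 3 ('d'): no match needed
  Position 4 ('e'): no match needed
  Position 5 ('c'): no match needed
  Position 6 ('c'): no match needed
Only matched 0/3 characters => not a subsequence

0


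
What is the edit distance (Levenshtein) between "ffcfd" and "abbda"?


Computing edit distance: "ffcfd" -> "abbda"
DP table:
           a    b    b    d    a
      0    1    2    3    4    5
  f   1    1    2    3    4    5
  f   2    2    2    3    4    5
  c   3    3    3    3    4    5
  f   4    4    4    4    4    5
  d   5    5    5    5    4    5
Edit distance = dp[5][5] = 5

5


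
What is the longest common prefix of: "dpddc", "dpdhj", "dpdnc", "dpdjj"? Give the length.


Words: dpddc, dpdhj, dpdnc, dpdjj
  Position 0: all 'd' => match
  Position 1: all 'p' => match
  Position 2: all 'd' => match
  Position 3: ('d', 'h', 'n', 'j') => mismatch, stop
LCP = "dpd" (length 3)

3


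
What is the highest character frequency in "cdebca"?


Input: cdebca
Character counts:
  'a': 1
  'b': 1
  'c': 2
  'd': 1
  'e': 1
Maximum frequency: 2

2


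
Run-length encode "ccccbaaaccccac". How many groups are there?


Input: ccccbaaaccccac
Scanning for consecutive runs:
  Group 1: 'c' x 4 (positions 0-3)
  Group 2: 'b' x 1 (positions 4-4)
  Group 3: 'a' x 3 (positions 5-7)
  Group 4: 'c' x 4 (positions 8-11)
  Group 5: 'a' x 1 (positions 12-12)
  Group 6: 'c' x 1 (positions 13-13)
Total groups: 6

6


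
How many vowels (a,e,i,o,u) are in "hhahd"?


Input: hhahd
Checking each character:
  'h' at position 0: consonant
  'h' at position 1: consonant
  'a' at position 2: vowel (running total: 1)
  'h' at position 3: consonant
  'd' at position 4: consonant
Total vowels: 1

1


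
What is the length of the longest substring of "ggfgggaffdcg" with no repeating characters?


Input: "ggfgggaffdcg"
Sliding window (track last position of each char):
  Position 0 ('g'): window [0,0] length 1 -- new best
  Position 1 ('g'): repeat (last at 0), move window start to 1
  Position 1 ('g'): window [1,1] length 1
  Position 2 ('f'): window [1,2] length 2 -- new best
  Position 3 ('g'): repeat (last at 1), move window start to 2
  Position 3 ('g'): window [2,3] length 2
  Position 4 ('g'): repeat (last at 3), move window start to 4
  Position 4 ('g'): window [4,4] length 1
  Position 5 ('g'): repeat (last at 4), move window start to 5
  Position 5 ('g'): window [5,5] length 1
  Position 6 ('a'): window [5,6] length 2
  Position 7 ('f'): window [5,7] length 3 -- new best
  Position 8 ('f'): repeat (last at 7), move window start to 8
  Position 8 ('f'): window [8,8] length 1
  Position 9 ('d'): window [8,9] length 2
  Position 10 ('c'): window [8,10] length 3
  Position 11 ('g'): window [8,11] length 4 -- new best
Longest substring with no repeats: "fdcg" with length 4

4


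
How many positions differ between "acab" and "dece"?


Comparing "acab" and "dece" position by position:
  Position 0: 'a' vs 'd' => DIFFER
  Position 1: 'c' vs 'e' => DIFFER
  Position 2: 'a' vs 'c' => DIFFER
  Position 3: 'b' vs 'e' => DIFFER
Positions that differ: 4

4


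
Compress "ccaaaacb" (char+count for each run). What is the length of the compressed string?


Input: ccaaaacb
Runs:
  'c' x 2 => "c2"
  'a' x 4 => "a4"
  'c' x 1 => "c1"
  'b' x 1 => "b1"
Compressed: "c2a4c1b1"
Compressed length: 8

8


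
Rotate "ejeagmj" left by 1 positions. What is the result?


Input: "ejeagmj", rotate left by 1
First 1 characters: "e"
Remaining characters: "jeagmj"
Concatenate remaining + first: "jeagmj" + "e" = "jeagmje"

jeagmje


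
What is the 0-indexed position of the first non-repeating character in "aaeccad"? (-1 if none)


Input: aaeccad
Character frequencies:
  'a': 3
  'c': 2
  'd': 1
  'e': 1
Scanning left to right for freq == 1:
  Position 0 ('a'): freq=3, skip
  Position 1 ('a'): freq=3, skip
  Position 2 ('e'): unique! => answer = 2

2


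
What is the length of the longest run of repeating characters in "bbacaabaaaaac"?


Input: "bbacaabaaaaac"
Scanning for longest run:
  Position 1 ('b'): continues run of 'b', length=2
  Position 2 ('a'): new char, reset run to 1
  Position 3 ('c'): new char, reset run to 1
  Position 4 ('a'): new char, reset run to 1
  Position 5 ('a'): continues run of 'a', length=2
  Position 6 ('b'): new char, reset run to 1
  Position 7 ('a'): new char, reset run to 1
  Position 8 ('a'): continues run of 'a', length=2
  Position 9 ('a'): continues run of 'a', length=3
  Position 10 ('a'): continues run of 'a', length=4
  Position 11 ('a'): continues run of 'a', length=5
  Position 12 ('c'): new char, reset run to 1
Longest run: 'a' with length 5

5


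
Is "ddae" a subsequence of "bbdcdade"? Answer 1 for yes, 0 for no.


Check if "ddae" is a subsequence of "bbdcdade"
Greedy scan:
  Position 0 ('b'): no match needed
  Position 1 ('b'): no match needed
  Position 2 ('d'): matches sub[0] = 'd'
  Position 3 ('c'): no match needed
  Position 4 ('d'): matches sub[1] = 'd'
  Position 5 ('a'): matches sub[2] = 'a'
  Position 6 ('d'): no match needed
  Position 7 ('e'): matches sub[3] = 'e'
All 4 characters matched => is a subsequence

1


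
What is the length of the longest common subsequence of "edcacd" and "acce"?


LCS of "edcacd" and "acce"
DP table:
           a    c    c    e
      0    0    0    0    0
  e   0    0    0    0    1
  d   0    0    0    0    1
  c   0    0    1    1    1
  a   0    1    1    1    1
  c   0    1    2    2    2
  d   0    1    2    2    2
LCS length = dp[6][4] = 2

2


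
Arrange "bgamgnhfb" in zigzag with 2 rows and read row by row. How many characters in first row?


Zigzag "bgamgnhfb" into 2 rows:
Placing characters:
  'b' => row 0
  'g' => row 1
  'a' => row 0
  'm' => row 1
  'g' => row 0
  'n' => row 1
  'h' => row 0
  'f' => row 1
  'b' => row 0
Rows:
  Row 0: "baghb"
  Row 1: "gmnf"
First row length: 5

5


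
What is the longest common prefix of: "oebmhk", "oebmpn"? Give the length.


Words: oebmhk, oebmpn
  Position 0: all 'o' => match
  Position 1: all 'e' => match
  Position 2: all 'b' => match
  Position 3: all 'm' => match
  Position 4: ('h', 'p') => mismatch, stop
LCP = "oebm" (length 4)

4


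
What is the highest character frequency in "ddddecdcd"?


Input: ddddecdcd
Character counts:
  'c': 2
  'd': 6
  'e': 1
Maximum frequency: 6

6


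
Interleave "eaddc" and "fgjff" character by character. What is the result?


Interleaving "eaddc" and "fgjff":
  Position 0: 'e' from first, 'f' from second => "ef"
  Position 1: 'a' from first, 'g' from second => "ag"
  Position 2: 'd' from first, 'j' from second => "dj"
  Position 3: 'd' from first, 'f' from second => "df"
  Position 4: 'c' from first, 'f' from second => "cf"
Result: efagdjdfcf

efagdjdfcf


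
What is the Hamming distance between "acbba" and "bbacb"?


Comparing "acbba" and "bbacb" position by position:
  Position 0: 'a' vs 'b' => differ
  Position 1: 'c' vs 'b' => differ
  Position 2: 'b' vs 'a' => differ
  Position 3: 'b' vs 'c' => differ
  Position 4: 'a' vs 'b' => differ
Total differences (Hamming distance): 5

5


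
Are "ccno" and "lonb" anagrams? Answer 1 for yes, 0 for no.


Strings: "ccno", "lonb"
Sorted first:  ccno
Sorted second: blno
Differ at position 0: 'c' vs 'b' => not anagrams

0


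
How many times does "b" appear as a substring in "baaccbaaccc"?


Searching for "b" in "baaccbaaccc"
Scanning each position:
  Position 0: "b" => MATCH
  Position 1: "a" => no
  Position 2: "a" => no
  Position 3: "c" => no
  Position 4: "c" => no
  Position 5: "b" => MATCH
  Position 6: "a" => no
  Position 7: "a" => no
  Position 8: "c" => no
  Position 9: "c" => no
  Position 10: "c" => no
Total occurrences: 2

2


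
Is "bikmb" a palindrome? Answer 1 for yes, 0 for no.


Input: bikmb
Reversed: bmkib
  Compare pos 0 ('b') with pos 4 ('b'): match
  Compare pos 1 ('i') with pos 3 ('m'): MISMATCH
Result: not a palindrome

0


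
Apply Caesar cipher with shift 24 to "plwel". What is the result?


Caesar cipher: shift "plwel" by 24
  'p' (pos 15) + 24 = pos 13 = 'n'
  'l' (pos 11) + 24 = pos 9 = 'j'
  'w' (pos 22) + 24 = pos 20 = 'u'
  'e' (pos 4) + 24 = pos 2 = 'c'
  'l' (pos 11) + 24 = pos 9 = 'j'
Result: njucj

njucj


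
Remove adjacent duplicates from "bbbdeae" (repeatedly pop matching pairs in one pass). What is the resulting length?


Input: bbbdeae
Stack-based adjacent duplicate removal:
  Read 'b': push. Stack: b
  Read 'b': matches stack top 'b' => pop. Stack: (empty)
  Read 'b': push. Stack: b
  Read 'd': push. Stack: bd
  Read 'e': push. Stack: bde
  Read 'a': push. Stack: bdea
  Read 'e': push. Stack: bdeae
Final stack: "bdeae" (length 5)

5


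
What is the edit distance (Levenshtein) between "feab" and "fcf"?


Computing edit distance: "feab" -> "fcf"
DP table:
           f    c    f
      0    1    2    3
  f   1    0    1    2
  e   2    1    1    2
  a   3    2    2    2
  b   4    3    3    3
Edit distance = dp[4][3] = 3

3


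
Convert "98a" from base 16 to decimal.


Input: "98a" in base 16
Positional expansion:
  Digit '9' (value 9) x 16^2 = 2304
  Digit '8' (value 8) x 16^1 = 128
  Digit 'a' (value 10) x 16^0 = 10
Sum = 2442

2442


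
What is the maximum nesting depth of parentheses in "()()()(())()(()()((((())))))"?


Input: "()()()(())()(()()((((())))))"
Tracking depth:
  Position 0 '(': depth becomes 1
  Position 1 ')': depth becomes 0
  Position 2 '(': depth becomes 1
  Position 3 ')': depth becomes 0
  Position 4 '(': depth becomes 1
  Position 5 ')': depth becomes 0
  Position 6 '(': depth becomes 1
  Position 7 '(': depth becomes 2
  Position 8 ')': depth becomes 1
  Position 9 ')': depth becomes 0
  Position 10 '(': depth becomes 1
  Position 11 ')': depth becomes 0
  Position 12 '(': depth becomes 1
  Position 13 '(': depth becomes 2
  Position 14 ')': depth becomes 1
  Position 15 '(': depth becomes 2
  Position 16 ')': depth becomes 1
  Position 17 '(': depth becomes 2
  Position 18 '(': depth becomes 3
  Position 19 '(': depth becomes 4
  Position 20 '(': depth becomes 5
  Position 21 '(': depth becomes 6
  Position 22 ')': depth becomes 5
  Position 23 ')': depth becomes 4
  Position 24 ')': depth becomes 3
  Position 25 ')': depth becomes 2
  Position 26 ')': depth becomes 1
  Position 27 ')': depth becomes 0
Maximum depth reached: 6

6


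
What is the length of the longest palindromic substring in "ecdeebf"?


Input: "ecdeebf"
Checking substrings for palindromes:
  [3:5] "ee" (len 2) => palindrome
Longest palindromic substring: "ee" with length 2

2


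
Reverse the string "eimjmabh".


Input: eimjmabh
Reading characters right to left:
  Position 7: 'h'
  Position 6: 'b'
  Position 5: 'a'
  Position 4: 'm'
  Position 3: 'j'
  Position 2: 'm'
  Position 1: 'i'
  Position 0: 'e'
Reversed: hbamjmie

hbamjmie


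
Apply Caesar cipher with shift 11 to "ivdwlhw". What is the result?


Caesar cipher: shift "ivdwlhw" by 11
  'i' (pos 8) + 11 = pos 19 = 't'
  'v' (pos 21) + 11 = pos 6 = 'g'
  'd' (pos 3) + 11 = pos 14 = 'o'
  'w' (pos 22) + 11 = pos 7 = 'h'
  'l' (pos 11) + 11 = pos 22 = 'w'
  'h' (pos 7) + 11 = pos 18 = 's'
  'w' (pos 22) + 11 = pos 7 = 'h'
Result: tgohwsh

tgohwsh


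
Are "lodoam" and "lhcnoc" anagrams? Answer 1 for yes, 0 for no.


Strings: "lodoam", "lhcnoc"
Sorted first:  adlmoo
Sorted second: cchlno
Differ at position 0: 'a' vs 'c' => not anagrams

0


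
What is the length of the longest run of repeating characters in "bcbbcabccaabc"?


Input: "bcbbcabccaabc"
Scanning for longest run:
  Position 1 ('c'): new char, reset run to 1
  Position 2 ('b'): new char, reset run to 1
  Position 3 ('b'): continues run of 'b', length=2
  Position 4 ('c'): new char, reset run to 1
  Position 5 ('a'): new char, reset run to 1
  Position 6 ('b'): new char, reset run to 1
  Position 7 ('c'): new char, reset run to 1
  Position 8 ('c'): continues run of 'c', length=2
  Position 9 ('a'): new char, reset run to 1
  Position 10 ('a'): continues run of 'a', length=2
  Position 11 ('b'): new char, reset run to 1
  Position 12 ('c'): new char, reset run to 1
Longest run: 'b' with length 2

2


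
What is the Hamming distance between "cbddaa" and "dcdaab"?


Comparing "cbddaa" and "dcdaab" position by position:
  Position 0: 'c' vs 'd' => differ
  Position 1: 'b' vs 'c' => differ
  Position 2: 'd' vs 'd' => same
  Position 3: 'd' vs 'a' => differ
  Position 4: 'a' vs 'a' => same
  Position 5: 'a' vs 'b' => differ
Total differences (Hamming distance): 4

4


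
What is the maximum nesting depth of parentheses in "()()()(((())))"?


Input: "()()()(((())))"
Tracking depth:
  Position 0 '(': depth becomes 1
  Position 1 ')': depth becomes 0
  Position 2 '(': depth becomes 1
  Position 3 ')': depth becomes 0
  Position 4 '(': depth becomes 1
  Position 5 ')': depth becomes 0
  Position 6 '(': depth becomes 1
  Position 7 '(': depth becomes 2
  Position 8 '(': depth becomes 3
  Position 9 '(': depth becomes 4
  Position 10 ')': depth becomes 3
  Position 11 ')': depth becomes 2
  Position 12 ')': depth becomes 1
  Position 13 ')': depth becomes 0
Maximum depth reached: 4

4


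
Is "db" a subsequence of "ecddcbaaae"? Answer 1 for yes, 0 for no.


Check if "db" is a subsequence of "ecddcbaaae"
Greedy scan:
  Position 0 ('e'): no match needed
  Position 1 ('c'): no match needed
  Position 2 ('d'): matches sub[0] = 'd'
  Position 3 ('d'): no match needed
  Position 4 ('c'): no match needed
  Position 5 ('b'): matches sub[1] = 'b'
  Position 6 ('a'): no match needed
  Position 7 ('a'): no match needed
  Position 8 ('a'): no match needed
  Position 9 ('e'): no match needed
All 2 characters matched => is a subsequence

1


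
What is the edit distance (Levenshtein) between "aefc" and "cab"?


Computing edit distance: "aefc" -> "cab"
DP table:
           c    a    b
      0    1    2    3
  a   1    1    1    2
  e   2    2    2    2
  f   3    3    3    3
  c   4    3    4    4
Edit distance = dp[4][3] = 4

4


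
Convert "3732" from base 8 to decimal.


Input: "3732" in base 8
Positional expansion:
  Digit '3' (value 3) x 8^3 = 1536
  Digit '7' (value 7) x 8^2 = 448
  Digit '3' (value 3) x 8^1 = 24
  Digit '2' (value 2) x 8^0 = 2
Sum = 2010

2010


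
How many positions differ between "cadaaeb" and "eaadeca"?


Comparing "cadaaeb" and "eaadeca" position by position:
  Position 0: 'c' vs 'e' => DIFFER
  Position 1: 'a' vs 'a' => same
  Position 2: 'd' vs 'a' => DIFFER
  Position 3: 'a' vs 'd' => DIFFER
  Position 4: 'a' vs 'e' => DIFFER
  Position 5: 'e' vs 'c' => DIFFER
  Position 6: 'b' vs 'a' => DIFFER
Positions that differ: 6

6


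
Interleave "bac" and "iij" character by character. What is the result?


Interleaving "bac" and "iij":
  Position 0: 'b' from first, 'i' from second => "bi"
  Position 1: 'a' from first, 'i' from second => "ai"
  Position 2: 'c' from first, 'j' from second => "cj"
Result: biaicj

biaicj


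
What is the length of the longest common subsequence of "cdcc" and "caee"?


LCS of "cdcc" and "caee"
DP table:
           c    a    e    e
      0    0    0    0    0
  c   0    1    1    1    1
  d   0    1    1    1    1
  c   0    1    1    1    1
  c   0    1    1    1    1
LCS length = dp[4][4] = 1

1


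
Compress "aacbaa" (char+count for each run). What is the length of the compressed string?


Input: aacbaa
Runs:
  'a' x 2 => "a2"
  'c' x 1 => "c1"
  'b' x 1 => "b1"
  'a' x 2 => "a2"
Compressed: "a2c1b1a2"
Compressed length: 8

8


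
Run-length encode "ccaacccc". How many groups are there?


Input: ccaacccc
Scanning for consecutive runs:
  Group 1: 'c' x 2 (positions 0-1)
  Group 2: 'a' x 2 (positions 2-3)
  Group 3: 'c' x 4 (positions 4-7)
Total groups: 3

3


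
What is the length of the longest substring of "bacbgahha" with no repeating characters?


Input: "bacbgahha"
Sliding window (track last position of each char):
  Position 0 ('b'): window [0,0] length 1 -- new best
  Position 1 ('a'): window [0,1] length 2 -- new best
  Position 2 ('c'): window [0,2] length 3 -- new best
  Position 3 ('b'): repeat (last at 0), move window start to 1
  Position 3 ('b'): window [1,3] length 3
  Position 4 ('g'): window [1,4] length 4 -- new best
  Position 5 ('a'): repeat (last at 1), move window start to 2
  Position 5 ('a'): window [2,5] length 4
  Position 6 ('h'): window [2,6] length 5 -- new best
  Position 7 ('h'): repeat (last at 6), move window start to 7
  Position 7 ('h'): window [7,7] length 1
  Position 8 ('a'): window [7,8] length 2
Longest substring with no repeats: "cbgah" with length 5

5


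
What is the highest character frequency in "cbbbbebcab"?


Input: cbbbbebcab
Character counts:
  'a': 1
  'b': 6
  'c': 2
  'e': 1
Maximum frequency: 6

6


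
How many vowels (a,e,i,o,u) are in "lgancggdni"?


Input: lgancggdni
Checking each character:
  'l' at position 0: consonant
  'g' at position 1: consonant
  'a' at position 2: vowel (running total: 1)
  'n' at position 3: consonant
  'c' at position 4: consonant
  'g' at position 5: consonant
  'g' at position 6: consonant
  'd' at position 7: consonant
  'n' at position 8: consonant
  'i' at position 9: vowel (running total: 2)
Total vowels: 2

2


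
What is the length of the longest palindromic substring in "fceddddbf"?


Input: "fceddddbf"
Checking substrings for palindromes:
  [3:7] "dddd" (len 4) => palindrome
  [3:6] "ddd" (len 3) => palindrome
  [4:7] "ddd" (len 3) => palindrome
  [3:5] "dd" (len 2) => palindrome
  [4:6] "dd" (len 2) => palindrome
  [5:7] "dd" (len 2) => palindrome
Longest palindromic substring: "dddd" with length 4

4


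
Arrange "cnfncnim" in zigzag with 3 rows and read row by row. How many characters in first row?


Zigzag "cnfncnim" into 3 rows:
Placing characters:
  'c' => row 0
  'n' => row 1
  'f' => row 2
  'n' => row 1
  'c' => row 0
  'n' => row 1
  'i' => row 2
  'm' => row 1
Rows:
  Row 0: "cc"
  Row 1: "nnnm"
  Row 2: "fi"
First row length: 2

2


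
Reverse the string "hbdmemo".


Input: hbdmemo
Reading characters right to left:
  Position 6: 'o'
  Position 5: 'm'
  Position 4: 'e'
  Position 3: 'm'
  Position 2: 'd'
  Position 1: 'b'
  Position 0: 'h'
Reversed: omemdbh

omemdbh


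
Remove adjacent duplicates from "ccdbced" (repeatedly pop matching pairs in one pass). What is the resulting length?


Input: ccdbced
Stack-based adjacent duplicate removal:
  Read 'c': push. Stack: c
  Read 'c': matches stack top 'c' => pop. Stack: (empty)
  Read 'd': push. Stack: d
  Read 'b': push. Stack: db
  Read 'c': push. Stack: dbc
  Read 'e': push. Stack: dbce
  Read 'd': push. Stack: dbced
Final stack: "dbced" (length 5)

5


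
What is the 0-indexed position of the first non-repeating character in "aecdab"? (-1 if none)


Input: aecdab
Character frequencies:
  'a': 2
  'b': 1
  'c': 1
  'd': 1
  'e': 1
Scanning left to right for freq == 1:
  Position 0 ('a'): freq=2, skip
  Position 1 ('e'): unique! => answer = 1

1


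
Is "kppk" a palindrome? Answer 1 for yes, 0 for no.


Input: kppk
Reversed: kppk
  Compare pos 0 ('k') with pos 3 ('k'): match
  Compare pos 1 ('p') with pos 2 ('p'): match
Result: palindrome

1


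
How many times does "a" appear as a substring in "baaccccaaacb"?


Searching for "a" in "baaccccaaacb"
Scanning each position:
  Position 0: "b" => no
  Position 1: "a" => MATCH
  Position 2: "a" => MATCH
  Position 3: "c" => no
  Position 4: "c" => no
  Position 5: "c" => no
  Position 6: "c" => no
  Position 7: "a" => MATCH
  Position 8: "a" => MATCH
  Position 9: "a" => MATCH
  Position 10: "c" => no
  Position 11: "b" => no
Total occurrences: 5

5


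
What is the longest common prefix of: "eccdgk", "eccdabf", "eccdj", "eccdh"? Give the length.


Words: eccdgk, eccdabf, eccdj, eccdh
  Position 0: all 'e' => match
  Position 1: all 'c' => match
  Position 2: all 'c' => match
  Position 3: all 'd' => match
  Position 4: ('g', 'a', 'j', 'h') => mismatch, stop
LCP = "eccd" (length 4)

4


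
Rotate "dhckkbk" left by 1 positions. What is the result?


Input: "dhckkbk", rotate left by 1
First 1 characters: "d"
Remaining characters: "hckkbk"
Concatenate remaining + first: "hckkbk" + "d" = "hckkbkd"

hckkbkd


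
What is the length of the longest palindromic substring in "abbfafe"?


Input: "abbfafe"
Checking substrings for palindromes:
  [3:6] "faf" (len 3) => palindrome
  [1:3] "bb" (len 2) => palindrome
Longest palindromic substring: "faf" with length 3

3


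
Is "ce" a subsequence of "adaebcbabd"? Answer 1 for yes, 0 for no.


Check if "ce" is a subsequence of "adaebcbabd"
Greedy scan:
  Position 0 ('a'): no match needed
  Position 1 ('d'): no match needed
  Position 2 ('a'): no match needed
  Position 3 ('e'): no match needed
  Position 4 ('b'): no match needed
  Position 5 ('c'): matches sub[0] = 'c'
  Position 6 ('b'): no match needed
  Position 7 ('a'): no match needed
  Position 8 ('b'): no match needed
  Position 9 ('d'): no match needed
Only matched 1/2 characters => not a subsequence

0


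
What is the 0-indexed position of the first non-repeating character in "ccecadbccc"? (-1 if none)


Input: ccecadbccc
Character frequencies:
  'a': 1
  'b': 1
  'c': 6
  'd': 1
  'e': 1
Scanning left to right for freq == 1:
  Position 0 ('c'): freq=6, skip
  Position 1 ('c'): freq=6, skip
  Position 2 ('e'): unique! => answer = 2

2


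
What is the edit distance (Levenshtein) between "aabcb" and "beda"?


Computing edit distance: "aabcb" -> "beda"
DP table:
           b    e    d    a
      0    1    2    3    4
  a   1    1    2    3    3
  a   2    2    2    3    3
  b   3    2    3    3    4
  c   4    3    3    4    4
  b   5    4    4    4    5
Edit distance = dp[5][4] = 5

5


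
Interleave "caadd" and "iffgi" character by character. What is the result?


Interleaving "caadd" and "iffgi":
  Position 0: 'c' from first, 'i' from second => "ci"
  Position 1: 'a' from first, 'f' from second => "af"
  Position 2: 'a' from first, 'f' from second => "af"
  Position 3: 'd' from first, 'g' from second => "dg"
  Position 4: 'd' from first, 'i' from second => "di"
Result: ciafafdgdi

ciafafdgdi


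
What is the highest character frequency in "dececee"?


Input: dececee
Character counts:
  'c': 2
  'd': 1
  'e': 4
Maximum frequency: 4

4


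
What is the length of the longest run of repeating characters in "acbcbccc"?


Input: "acbcbccc"
Scanning for longest run:
  Position 1 ('c'): new char, reset run to 1
  Position 2 ('b'): new char, reset run to 1
  Position 3 ('c'): new char, reset run to 1
  Position 4 ('b'): new char, reset run to 1
  Position 5 ('c'): new char, reset run to 1
  Position 6 ('c'): continues run of 'c', length=2
  Position 7 ('c'): continues run of 'c', length=3
Longest run: 'c' with length 3

3


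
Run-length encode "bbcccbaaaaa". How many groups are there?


Input: bbcccbaaaaa
Scanning for consecutive runs:
  Group 1: 'b' x 2 (positions 0-1)
  Group 2: 'c' x 3 (positions 2-4)
  Group 3: 'b' x 1 (positions 5-5)
  Group 4: 'a' x 5 (positions 6-10)
Total groups: 4

4


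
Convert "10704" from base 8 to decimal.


Input: "10704" in base 8
Positional expansion:
  Digit '1' (value 1) x 8^4 = 4096
  Digit '0' (value 0) x 8^3 = 0
  Digit '7' (value 7) x 8^2 = 448
  Digit '0' (value 0) x 8^1 = 0
  Digit '4' (value 4) x 8^0 = 4
Sum = 4548

4548


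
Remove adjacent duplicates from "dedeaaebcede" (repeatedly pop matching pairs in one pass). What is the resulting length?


Input: dedeaaebcede
Stack-based adjacent duplicate removal:
  Read 'd': push. Stack: d
  Read 'e': push. Stack: de
  Read 'd': push. Stack: ded
  Read 'e': push. Stack: dede
  Read 'a': push. Stack: dedea
  Read 'a': matches stack top 'a' => pop. Stack: dede
  Read 'e': matches stack top 'e' => pop. Stack: ded
  Read 'b': push. Stack: dedb
  Read 'c': push. Stack: dedbc
  Read 'e': push. Stack: dedbce
  Read 'd': push. Stack: dedbced
  Read 'e': push. Stack: dedbcede
Final stack: "dedbcede" (length 8)

8


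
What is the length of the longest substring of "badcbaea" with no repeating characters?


Input: "badcbaea"
Sliding window (track last position of each char):
  Position 0 ('b'): window [0,0] length 1 -- new best
  Position 1 ('a'): window [0,1] length 2 -- new best
  Position 2 ('d'): window [0,2] length 3 -- new best
  Position 3 ('c'): window [0,3] length 4 -- new best
  Position 4 ('b'): repeat (last at 0), move window start to 1
  Position 4 ('b'): window [1,4] length 4
  Position 5 ('a'): repeat (last at 1), move window start to 2
  Position 5 ('a'): window [2,5] length 4
  Position 6 ('e'): window [2,6] length 5 -- new best
  Position 7 ('a'): repeat (last at 5), move window start to 6
  Position 7 ('a'): window [6,7] length 2
Longest substring with no repeats: "dcbae" with length 5

5


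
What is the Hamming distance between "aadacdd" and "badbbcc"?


Comparing "aadacdd" and "badbbcc" position by position:
  Position 0: 'a' vs 'b' => differ
  Position 1: 'a' vs 'a' => same
  Position 2: 'd' vs 'd' => same
  Position 3: 'a' vs 'b' => differ
  Position 4: 'c' vs 'b' => differ
  Position 5: 'd' vs 'c' => differ
  Position 6: 'd' vs 'c' => differ
Total differences (Hamming distance): 5

5


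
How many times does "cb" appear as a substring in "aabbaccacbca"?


Searching for "cb" in "aabbaccacbca"
Scanning each position:
  Position 0: "aa" => no
  Position 1: "ab" => no
  Position 2: "bb" => no
  Position 3: "ba" => no
  Position 4: "ac" => no
  Position 5: "cc" => no
  Position 6: "ca" => no
  Position 7: "ac" => no
  Position 8: "cb" => MATCH
  Position 9: "bc" => no
  Position 10: "ca" => no
Total occurrences: 1

1


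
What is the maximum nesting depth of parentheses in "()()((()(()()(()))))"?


Input: "()()((()(()()(()))))"
Tracking depth:
  Position 0 '(': depth becomes 1
  Position 1 ')': depth becomes 0
  Position 2 '(': depth becomes 1
  Position 3 ')': depth becomes 0
  Position 4 '(': depth becomes 1
  Position 5 '(': depth becomes 2
  Position 6 '(': depth becomes 3
  Position 7 ')': depth becomes 2
  Position 8 '(': depth becomes 3
  Position 9 '(': depth becomes 4
  Position 10 ')': depth becomes 3
  Position 11 '(': depth becomes 4
  Position 12 ')': depth becomes 3
  Position 13 '(': depth becomes 4
  Position 14 '(': depth becomes 5
  Position 15 ')': depth becomes 4
  Position 16 ')': depth becomes 3
  Position 17 ')': depth becomes 2
  Position 18 ')': depth becomes 1
  Position 19 ')': depth becomes 0
Maximum depth reached: 5

5


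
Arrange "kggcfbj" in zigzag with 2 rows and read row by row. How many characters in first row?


Zigzag "kggcfbj" into 2 rows:
Placing characters:
  'k' => row 0
  'g' => row 1
  'g' => row 0
  'c' => row 1
  'f' => row 0
  'b' => row 1
  'j' => row 0
Rows:
  Row 0: "kgfj"
  Row 1: "gcb"
First row length: 4

4


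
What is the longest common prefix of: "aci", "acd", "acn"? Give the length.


Words: aci, acd, acn
  Position 0: all 'a' => match
  Position 1: all 'c' => match
  Position 2: ('i', 'd', 'n') => mismatch, stop
LCP = "ac" (length 2)

2


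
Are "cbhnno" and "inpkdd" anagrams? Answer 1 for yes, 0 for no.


Strings: "cbhnno", "inpkdd"
Sorted first:  bchnno
Sorted second: ddiknp
Differ at position 0: 'b' vs 'd' => not anagrams

0


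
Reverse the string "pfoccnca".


Input: pfoccnca
Reading characters right to left:
  Position 7: 'a'
  Position 6: 'c'
  Position 5: 'n'
  Position 4: 'c'
  Position 3: 'c'
  Position 2: 'o'
  Position 1: 'f'
  Position 0: 'p'
Reversed: acnccofp

acnccofp


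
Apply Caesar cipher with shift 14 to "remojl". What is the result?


Caesar cipher: shift "remojl" by 14
  'r' (pos 17) + 14 = pos 5 = 'f'
  'e' (pos 4) + 14 = pos 18 = 's'
  'm' (pos 12) + 14 = pos 0 = 'a'
  'o' (pos 14) + 14 = pos 2 = 'c'
  'j' (pos 9) + 14 = pos 23 = 'x'
  'l' (pos 11) + 14 = pos 25 = 'z'
Result: fsacxz

fsacxz


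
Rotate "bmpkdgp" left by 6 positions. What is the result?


Input: "bmpkdgp", rotate left by 6
First 6 characters: "bmpkdg"
Remaining characters: "p"
Concatenate remaining + first: "p" + "bmpkdg" = "pbmpkdg"

pbmpkdg


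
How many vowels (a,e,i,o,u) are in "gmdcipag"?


Input: gmdcipag
Checking each character:
  'g' at position 0: consonant
  'm' at position 1: consonant
  'd' at position 2: consonant
  'c' at position 3: consonant
  'i' at position 4: vowel (running total: 1)
  'p' at position 5: consonant
  'a' at position 6: vowel (running total: 2)
  'g' at position 7: consonant
Total vowels: 2

2


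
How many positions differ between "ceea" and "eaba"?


Comparing "ceea" and "eaba" position by position:
  Position 0: 'c' vs 'e' => DIFFER
  Position 1: 'e' vs 'a' => DIFFER
  Position 2: 'e' vs 'b' => DIFFER
  Position 3: 'a' vs 'a' => same
Positions that differ: 3

3


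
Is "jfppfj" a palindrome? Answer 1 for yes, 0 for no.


Input: jfppfj
Reversed: jfppfj
  Compare pos 0 ('j') with pos 5 ('j'): match
  Compare pos 1 ('f') with pos 4 ('f'): match
  Compare pos 2 ('p') with pos 3 ('p'): match
Result: palindrome

1


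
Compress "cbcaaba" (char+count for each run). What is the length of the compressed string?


Input: cbcaaba
Runs:
  'c' x 1 => "c1"
  'b' x 1 => "b1"
  'c' x 1 => "c1"
  'a' x 2 => "a2"
  'b' x 1 => "b1"
  'a' x 1 => "a1"
Compressed: "c1b1c1a2b1a1"
Compressed length: 12

12
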